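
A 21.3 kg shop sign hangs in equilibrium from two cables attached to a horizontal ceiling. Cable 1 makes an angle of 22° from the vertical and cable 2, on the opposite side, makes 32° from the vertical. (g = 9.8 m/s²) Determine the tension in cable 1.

T_1 ≈ 137 N

Angles from the horizontal: cable 1 is 90° − 22° = 68°, cable 2 is 90° − 32° = 58°.
Weight W = 21.3 × 9.8 = 208.7 N acts straight down.
Horizontal: T_1 cos 68° = T_2 cos 58°  →  T_2 = 0.7069 T_1.
Vertical: T_1 sin 68° + T_2 sin 58° = 208.7.
Substituting the horizontal relation into the vertical equation gives 1.527 T_1 = 208.7, so T_1 = 136.7 N.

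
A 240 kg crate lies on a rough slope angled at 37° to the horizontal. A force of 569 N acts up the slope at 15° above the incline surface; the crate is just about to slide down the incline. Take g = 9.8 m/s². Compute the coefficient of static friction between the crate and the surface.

μ ≈ 0.500

On the verge of sliding down the incline, friction is at its maximum μN and acts up the slope.
Perpendicular to incline: N = W cos 37° − P sin 15° = 1878 − 147.3 = 1731 N.
Along incline: P cos 15° + μN = W sin 37° → μ = (W sin 37° − P cos 15°) / N = 0.5002.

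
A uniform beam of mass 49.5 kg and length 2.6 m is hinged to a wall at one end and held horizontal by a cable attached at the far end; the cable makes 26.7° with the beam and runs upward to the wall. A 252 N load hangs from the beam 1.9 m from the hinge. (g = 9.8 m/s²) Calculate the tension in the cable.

Take torques about the hinge: T sin 26.7° · 2.6 = 49.5×9.8×1.3 + 252×1.9 = 1109.4 N·m.
So T = 1109.4 / (0.4493 × 2.6) = 949.67 N.

T ≈ 950 N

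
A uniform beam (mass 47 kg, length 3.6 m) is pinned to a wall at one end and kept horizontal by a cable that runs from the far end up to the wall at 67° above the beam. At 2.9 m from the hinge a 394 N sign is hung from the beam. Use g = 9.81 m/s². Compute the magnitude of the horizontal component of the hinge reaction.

H_x ≈ 233 N

Take torques about the hinge: T sin 67° · 3.6 = 47×9.81×1.8 + 394×2.9 = 1972.5 N·m.
So T = 1972.5 / (0.9205 × 3.6) = 595.24 N.
ΣF_x = 0: H_x = T cos 67° = 232.58 N.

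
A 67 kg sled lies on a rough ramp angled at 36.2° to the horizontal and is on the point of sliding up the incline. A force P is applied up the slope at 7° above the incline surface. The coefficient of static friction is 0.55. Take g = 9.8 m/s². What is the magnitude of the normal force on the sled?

N ≈ 452 N

On the verge of sliding up the incline, friction equals μN and acts down the slope.
Perpendicular: N + P sin 7° = W cos 36.2° = 529.9 N.
Along incline: P cos 7° = W sin 36.2° + μN  with W sin 36.2° = 387.8 N.
Solving the pair for P and N: P = 641 N, N = 451.7 N (and f = μN = 248.5 N).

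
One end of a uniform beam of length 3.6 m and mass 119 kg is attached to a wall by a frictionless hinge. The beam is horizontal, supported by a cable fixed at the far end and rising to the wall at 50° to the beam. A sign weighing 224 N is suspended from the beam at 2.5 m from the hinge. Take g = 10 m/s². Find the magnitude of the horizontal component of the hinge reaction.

Take torques about the hinge: T sin 50° · 3.6 = 119×10×1.8 + 224×2.5 = 2702 N·m.
So T = 2702 / (0.7660 × 3.6) = 979.78 N.
ΣF_x = 0: H_x = T cos 50° = 629.79 N.

H_x ≈ 630 N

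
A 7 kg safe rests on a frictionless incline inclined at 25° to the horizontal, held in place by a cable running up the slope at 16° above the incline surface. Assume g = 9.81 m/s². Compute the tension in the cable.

T ≈ 30.2 N

Take axes along and perpendicular to the incline. Weight components: W sin 25° = 29.02 N down-slope, W cos 25° = 62.24 N into the surface.
Along incline: T cos 16° = W sin 25° → T = 30.19 N.
Perpendicular: N = W cos 25° − T sin 16° = 53.91 N.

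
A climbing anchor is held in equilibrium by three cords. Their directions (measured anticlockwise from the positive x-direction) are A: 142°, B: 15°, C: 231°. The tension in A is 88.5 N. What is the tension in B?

T_B ≈ 151 N

Resolve: ΣF_x = 88.5 cos 142° + T_B cos 15° + T_C cos 231° = 0.
        ΣF_y = 88.5 sin 142° + T_B sin 15° + T_C sin 231° = 0.
The known terms sum to (-69.74, 54.49) N, so 0.9659 T_B − 0.6293 T_C = 69.74 and 0.2588 T_B − 0.7771 T_C = -54.49.
Solving simultaneously: T_B = 150.5 N, T_C = 120.2 N.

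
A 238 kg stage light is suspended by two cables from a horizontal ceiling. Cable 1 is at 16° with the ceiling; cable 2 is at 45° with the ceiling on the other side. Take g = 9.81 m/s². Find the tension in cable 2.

Weight W = 238 × 9.81 = 2335 N acts straight down.
Horizontal: T_1 cos 16° = T_2 cos 45°  →  T_1 = 0.7356 T_2.
Vertical: T_1 sin 16° + T_2 sin 45° = 2335.
Substituting the horizontal relation into the vertical equation gives 0.9099 T_2 = 2335, so T_2 = 2566 N.

T_2 ≈ 2570 N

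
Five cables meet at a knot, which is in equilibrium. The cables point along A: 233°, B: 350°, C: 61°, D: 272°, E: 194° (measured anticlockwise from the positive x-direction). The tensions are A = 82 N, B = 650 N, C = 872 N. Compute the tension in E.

Resolve: ΣF_x = 82 cos 233° + 650 cos 350° + 872 cos 61° + T_D cos 272° + T_E cos 194° = 0.
        ΣF_y = 82 sin 233° + 650 sin 350° + 872 sin 61° + T_D sin 272° + T_E sin 194° = 0.
The known terms sum to (1014, 584.3) N, so 0.0349 T_D − 0.9703 T_E = -1014 and -0.9994 T_D − 0.2419 T_E = -584.3.
Solving simultaneously: T_D = 328.9 N, T_E = 1056 N.

T_E ≈ 1060 N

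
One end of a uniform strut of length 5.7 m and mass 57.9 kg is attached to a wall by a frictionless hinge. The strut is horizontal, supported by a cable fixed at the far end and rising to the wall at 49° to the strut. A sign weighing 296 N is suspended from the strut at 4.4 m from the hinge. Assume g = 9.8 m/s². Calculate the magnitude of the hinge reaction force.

|H| ≈ 567 N

Take torques about the hinge: T sin 49° · 5.7 = 57.9×9.8×2.85 + 296×4.4 = 2919.5 N·m.
So T = 2919.5 / (0.7547 × 5.7) = 678.67 N.
ΣF_x = 0: H_x = T cos 49° = 445.25 N.
ΣF_y = 0: H_y = (57.9×9.8 + 296) − T sin 49° = 863.42 − 512.2 = 351.22 N.
|H| = √(H_x² + H_y²) = √((445.25)² + (351.22)²) = 567.1 N.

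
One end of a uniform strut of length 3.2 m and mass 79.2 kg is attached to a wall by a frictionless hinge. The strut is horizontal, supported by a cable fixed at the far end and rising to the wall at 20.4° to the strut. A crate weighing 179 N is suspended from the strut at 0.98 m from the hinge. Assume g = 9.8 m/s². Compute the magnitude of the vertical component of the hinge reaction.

|H_y| ≈ 512 N

Take torques about the hinge: T sin 20.4° · 3.2 = 79.2×9.8×1.6 + 179×0.98 = 1417.3 N·m.
So T = 1417.3 / (0.3486 × 3.2) = 1270.6 N.
ΣF_y = 0: H_y = (79.2×9.8 + 179) − T sin 20.4° = 955.16 − 442.9 = 512.26 N.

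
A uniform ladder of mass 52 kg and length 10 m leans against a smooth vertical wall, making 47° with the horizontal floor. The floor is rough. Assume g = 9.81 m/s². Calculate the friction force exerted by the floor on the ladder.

f ≈ 238 N

Torques about the foot: N_wall · 10 sin 47° = 52×9.81×5 cos 47° → N_wall = 237.85 N.
ΣF_x = 0: f_floor = N_wall = 237.85 N.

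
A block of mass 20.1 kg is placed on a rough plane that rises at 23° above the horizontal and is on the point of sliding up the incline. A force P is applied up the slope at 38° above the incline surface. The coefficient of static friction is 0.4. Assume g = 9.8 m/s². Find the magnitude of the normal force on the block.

N ≈ 92.3 N

On the verge of sliding up the incline, friction equals μN and acts down the slope.
Perpendicular: N + P sin 38° = W cos 23° = 181.3 N.
Along incline: P cos 38° = W sin 23° + μN  with W sin 23° = 76.97 N.
Solving the pair for P and N: P = 144.5 N, N = 92.33 N (and f = μN = 36.93 N).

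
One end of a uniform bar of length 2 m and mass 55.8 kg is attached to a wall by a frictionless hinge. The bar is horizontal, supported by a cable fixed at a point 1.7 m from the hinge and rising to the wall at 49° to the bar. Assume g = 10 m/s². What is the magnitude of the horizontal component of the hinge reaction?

Take torques about the hinge: T sin 49° · 1.7 = 55.8×10×1 = 558 N·m.
So T = 558 / (0.7547 × 1.7) = 434.92 N.
ΣF_x = 0: H_x = T cos 49° = 285.33 N.

H_x ≈ 285 N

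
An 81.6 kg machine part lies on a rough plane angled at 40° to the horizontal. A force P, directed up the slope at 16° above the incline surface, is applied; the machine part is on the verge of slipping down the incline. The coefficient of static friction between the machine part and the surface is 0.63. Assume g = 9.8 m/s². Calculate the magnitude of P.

On the verge of sliding down the incline, friction equals μN and acts up the slope.
Perpendicular: N + P sin 16° = W cos 40° = 612.6 N.
Along incline: P cos 16° + μN = W sin 40° with W sin 40° = 514 N.
Solving the pair for P and N: P = 162.6 N, N = 567.8 N (and f = μN = 357.7 N).

P ≈ 163 N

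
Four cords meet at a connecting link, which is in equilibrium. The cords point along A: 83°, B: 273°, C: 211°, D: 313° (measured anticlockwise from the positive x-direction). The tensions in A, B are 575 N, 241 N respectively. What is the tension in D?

T_D ≈ 246 N

Resolve: ΣF_x = 575 cos 83° + 241 cos 273° + T_C cos 211° + T_D cos 313° = 0.
        ΣF_y = 575 sin 83° + 241 sin 273° + T_C sin 211° + T_D sin 313° = 0.
The known terms sum to (82.69, 330) N, so -0.8572 T_C + 0.6820 T_D = -82.69 and -0.5150 T_C − 0.7314 T_D = -330.
Solving simultaneously: T_C = 291.9 N, T_D = 245.7 N.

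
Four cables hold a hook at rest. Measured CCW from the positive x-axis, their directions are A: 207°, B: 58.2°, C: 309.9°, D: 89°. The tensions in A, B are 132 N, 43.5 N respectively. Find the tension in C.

Resolve: ΣF_x = 132 cos 207° + 43.5 cos 58.2° + T_C cos 309.9° + T_D cos 89° = 0.
        ΣF_y = 132 sin 207° + 43.5 sin 58.2° + T_C sin 309.9° + T_D sin 89° = 0.
The known terms sum to (-94.69, -22.96) N, so 0.6414 T_C + 0.0175 T_D = 94.69 and -0.7672 T_C + 0.9998 T_D = 22.96.
Solving simultaneously: T_C = 144 N, T_D = 133.4 N.

T_C ≈ 144 N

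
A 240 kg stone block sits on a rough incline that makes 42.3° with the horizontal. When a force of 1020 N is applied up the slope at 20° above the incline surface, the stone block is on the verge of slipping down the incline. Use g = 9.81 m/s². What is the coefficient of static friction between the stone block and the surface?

μ ≈ 0.450

On the verge of sliding down the incline, friction is at its maximum μN and acts up the slope.
Perpendicular to incline: N = W cos 42.3° − P sin 20° = 1741 − 348.9 = 1393 N.
Along incline: P cos 20° + μN = W sin 42.3° → μ = (W sin 42.3° − P cos 20°) / N = 0.4496.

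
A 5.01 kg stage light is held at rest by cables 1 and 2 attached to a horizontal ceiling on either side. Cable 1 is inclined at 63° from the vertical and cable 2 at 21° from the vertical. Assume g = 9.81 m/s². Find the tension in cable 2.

T_2 ≈ 44 N

Angles from the horizontal: cable 1 is 90° − 63° = 27°, cable 2 is 90° − 21° = 69°.
Weight W = 5.01 × 9.81 = 49.15 N acts straight down.
Horizontal: T_1 cos 27° = T_2 cos 69°  →  T_1 = 0.4022 T_2.
Vertical: T_1 sin 27° + T_2 sin 69° = 49.15.
Substituting the horizontal relation into the vertical equation gives 1.116 T_2 = 49.15, so T_2 = 44.03 N.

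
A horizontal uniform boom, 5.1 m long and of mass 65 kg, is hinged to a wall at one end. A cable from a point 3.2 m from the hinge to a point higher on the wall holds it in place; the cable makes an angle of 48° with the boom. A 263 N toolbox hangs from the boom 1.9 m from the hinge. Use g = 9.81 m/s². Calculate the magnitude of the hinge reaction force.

|H| ≈ 643 N

Take torques about the hinge: T sin 48° · 3.2 = 65×9.81×2.55 + 263×1.9 = 2125.7 N·m.
So T = 2125.7 / (0.7431 × 3.2) = 893.88 N.
ΣF_x = 0: H_x = T cos 48° = 598.12 N.
ΣF_y = 0: H_y = (65×9.81 + 263) − T sin 48° = 900.65 − 664.28 = 236.37 N.
|H| = √(H_x² + H_y²) = √((598.12)² + (236.37)²) = 643.13 N.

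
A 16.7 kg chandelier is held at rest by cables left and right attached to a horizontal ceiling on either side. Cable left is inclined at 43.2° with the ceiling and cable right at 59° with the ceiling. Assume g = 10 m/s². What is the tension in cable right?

T_right ≈ 125 N

Weight W = 16.7 × 10 = 167 N acts straight down.
Horizontal: T_left cos 43.2° = T_right cos 59°  →  T_left = 0.7065 T_right.
Vertical: T_left sin 43.2° + T_right sin 59° = 167.
Substituting the horizontal relation into the vertical equation gives 1.341 T_right = 167, so T_right = 124.6 N.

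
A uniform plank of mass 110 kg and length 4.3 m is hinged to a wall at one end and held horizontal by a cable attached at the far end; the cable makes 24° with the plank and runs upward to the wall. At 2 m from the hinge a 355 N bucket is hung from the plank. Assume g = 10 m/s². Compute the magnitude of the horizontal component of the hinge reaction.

Take torques about the hinge: T sin 24° · 4.3 = 110×10×2.15 + 355×2 = 3075 N·m.
So T = 3075 / (0.4067 × 4.3) = 1758.2 N.
ΣF_x = 0: H_x = T cos 24° = 1606.2 N.

H_x ≈ 1610 N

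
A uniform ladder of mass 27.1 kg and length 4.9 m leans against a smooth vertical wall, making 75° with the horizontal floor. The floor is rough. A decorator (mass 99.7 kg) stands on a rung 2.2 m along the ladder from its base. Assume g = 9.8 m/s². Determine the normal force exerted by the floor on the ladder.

ΣF_y = 0: N_floor = 27.1×9.8 + 99.7×9.8 = 1242.6 N.

N_floor ≈ 1240 N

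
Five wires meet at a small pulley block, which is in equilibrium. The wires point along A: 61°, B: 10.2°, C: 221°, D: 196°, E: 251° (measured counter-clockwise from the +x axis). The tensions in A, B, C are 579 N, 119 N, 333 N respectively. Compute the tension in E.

Resolve: ΣF_x = 579 cos 61° + 119 cos 10.2° + 333 cos 221° + T_D cos 196° + T_E cos 251° = 0.
        ΣF_y = 579 sin 61° + 119 sin 10.2° + 333 sin 221° + T_D sin 196° + T_E sin 251° = 0.
The known terms sum to (146.5, 309) N, so -0.9613 T_D − 0.3256 T_E = -146.5 and -0.2756 T_D − 0.9455 T_E = -309.
Solving simultaneously: T_D = 46.29 N, T_E = 313.3 N.

T_E ≈ 313 N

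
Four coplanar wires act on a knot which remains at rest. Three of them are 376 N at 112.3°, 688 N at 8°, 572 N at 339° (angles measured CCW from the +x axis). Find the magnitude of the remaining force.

Sum the known components: ΣF_x = 1073 N, ΣF_y = 238.6 N.
For equilibrium the remaining force must supply (−ΣF_x, −ΣF_y) = (-1073, -238.6) N.
Magnitude = √((-1073)² + (-238.6)²) = 1099 N; direction = atan2(-238.6, -1073) = 192.5°.

F ≈ 1100 N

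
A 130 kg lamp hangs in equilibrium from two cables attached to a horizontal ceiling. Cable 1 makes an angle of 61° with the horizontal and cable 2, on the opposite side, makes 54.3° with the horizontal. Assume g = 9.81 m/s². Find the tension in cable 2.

Weight W = 130 × 9.81 = 1275 N acts straight down.
Horizontal: T_1 cos 61° = T_2 cos 54.3°  →  T_1 = 1.204 T_2.
Vertical: T_1 sin 61° + T_2 sin 54.3° = 1275.
Substituting the horizontal relation into the vertical equation gives 1.865 T_2 = 1275, so T_2 = 683.9 N.

T_2 ≈ 684 N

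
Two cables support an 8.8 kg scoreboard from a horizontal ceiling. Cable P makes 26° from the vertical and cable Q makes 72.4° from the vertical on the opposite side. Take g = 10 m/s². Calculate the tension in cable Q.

Angles from the horizontal: cable P is 90° − 26° = 64°, cable Q is 90° − 72.4° = 17.6°.
Weight W = 8.8 × 10 = 88 N acts straight down.
Horizontal: T_P cos 64° = T_Q cos 17.6°  →  T_P = 2.174 T_Q.
Vertical: T_P sin 64° + T_Q sin 17.6° = 88.
Substituting the horizontal relation into the vertical equation gives 2.257 T_Q = 88, so T_Q = 38.99 N.

T_Q ≈ 39 N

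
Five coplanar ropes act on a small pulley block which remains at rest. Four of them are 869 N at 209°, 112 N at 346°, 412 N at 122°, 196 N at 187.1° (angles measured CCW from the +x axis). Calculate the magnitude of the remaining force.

F ≈ 1070 N

Sum the known components: ΣF_x = -1064 N, ΣF_y = -123.2 N.
For equilibrium the remaining force must supply (−ΣF_x, −ΣF_y) = (1064, 123.2) N.
Magnitude = √((1064)² + (123.2)²) = 1071 N; direction = atan2(123.2, 1064) = 6.6°.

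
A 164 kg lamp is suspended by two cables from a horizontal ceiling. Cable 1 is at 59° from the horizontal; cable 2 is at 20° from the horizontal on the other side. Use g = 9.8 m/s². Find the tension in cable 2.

Weight W = 164 × 9.8 = 1607 N acts straight down.
Horizontal: T_1 cos 59° = T_2 cos 20°  →  T_1 = 1.825 T_2.
Vertical: T_1 sin 59° + T_2 sin 20° = 1607.
Substituting the horizontal relation into the vertical equation gives 1.906 T_2 = 1607, so T_2 = 843.3 N.

T_2 ≈ 843 N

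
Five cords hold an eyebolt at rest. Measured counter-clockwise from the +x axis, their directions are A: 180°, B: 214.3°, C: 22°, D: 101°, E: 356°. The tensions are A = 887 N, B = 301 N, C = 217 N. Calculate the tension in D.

T_D ≈ 159 N

Resolve: ΣF_x = 887 cos 180° + 301 cos 214.3° + 217 cos 22° + T_D cos 101° + T_E cos 356° = 0.
        ΣF_y = 887 sin 180° + 301 sin 214.3° + 217 sin 22° + T_D sin 101° + T_E sin 356° = 0.
The known terms sum to (-934.5, -88.33) N, so -0.1908 T_D + 0.9976 T_E = 934.5 and 0.9816 T_D − 0.0698 T_E = 88.33.
Solving simultaneously: T_D = 158.7 N, T_E = 967.1 N.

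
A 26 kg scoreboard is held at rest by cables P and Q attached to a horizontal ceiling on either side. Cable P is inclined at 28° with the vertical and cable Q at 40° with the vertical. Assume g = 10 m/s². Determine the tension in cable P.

T_P ≈ 180 N

Angles from the horizontal: cable P is 90° − 28° = 62°, cable Q is 90° − 40° = 50°.
Weight W = 26 × 10 = 260 N acts straight down.
Horizontal: T_P cos 62° = T_Q cos 50°  →  T_Q = 0.7304 T_P.
Vertical: T_P sin 62° + T_Q sin 50° = 260.
Substituting the horizontal relation into the vertical equation gives 1.442 T_P = 260, so T_P = 180.2 N.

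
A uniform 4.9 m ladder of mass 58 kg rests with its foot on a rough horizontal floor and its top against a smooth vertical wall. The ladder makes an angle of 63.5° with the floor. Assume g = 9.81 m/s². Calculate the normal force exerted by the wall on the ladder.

Torques about the foot: N_wall · 4.9 sin 63.5° = 58×9.81×2.45 cos 63.5° → N_wall = 141.84 N.

N_wall ≈ 142 N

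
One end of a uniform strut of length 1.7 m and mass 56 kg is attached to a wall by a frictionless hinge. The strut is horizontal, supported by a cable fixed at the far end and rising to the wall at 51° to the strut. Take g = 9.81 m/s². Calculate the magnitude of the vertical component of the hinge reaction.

Take torques about the hinge: T sin 51° · 1.7 = 56×9.81×0.85 = 466.96 N·m.
So T = 466.96 / (0.7771 × 1.7) = 353.45 N.
ΣF_y = 0: H_y = (56×9.81) − T sin 51° = 549.36 − 274.68 = 274.68 N.

|H_y| ≈ 275 N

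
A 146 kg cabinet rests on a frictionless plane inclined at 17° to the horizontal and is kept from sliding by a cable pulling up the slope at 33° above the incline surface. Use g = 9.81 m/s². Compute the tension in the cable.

Take axes along and perpendicular to the incline. Weight components: W sin 17° = 418.8 N down-slope, W cos 17° = 1370 N into the surface.
Along incline: T cos 33° = W sin 17° → T = 499.3 N.
Perpendicular: N = W cos 17° − T sin 33° = 1098 N.

T ≈ 499 N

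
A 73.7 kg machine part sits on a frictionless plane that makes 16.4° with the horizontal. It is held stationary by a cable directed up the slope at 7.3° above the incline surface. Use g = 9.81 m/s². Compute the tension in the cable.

Take axes along and perpendicular to the incline. Weight components: W sin 16.4° = 204.1 N down-slope, W cos 16.4° = 693.6 N into the surface.
Along incline: T cos 7.3° = W sin 16.4° → T = 205.8 N.
Perpendicular: N = W cos 16.4° − T sin 7.3° = 667.4 N.

T ≈ 206 N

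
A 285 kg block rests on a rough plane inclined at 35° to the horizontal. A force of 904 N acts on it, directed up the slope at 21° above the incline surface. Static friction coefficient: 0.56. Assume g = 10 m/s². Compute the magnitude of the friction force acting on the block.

f ≈ 791 N

Axes along / perpendicular to the incline. W sin 35° = 1635 N down-slope; W cos 35° = 2335 N into the surface.
Perpendicular: N = W cos 35° − P sin 21° = 2335 − 324 = 2011 N.
Along incline: P cos 21° + f = W sin 35° (friction acts up-slope) → f = 1635 − 844 = 790.7 N.
|f| = 790.7 N ≤ μN = 1126 N, so the block is indeed static.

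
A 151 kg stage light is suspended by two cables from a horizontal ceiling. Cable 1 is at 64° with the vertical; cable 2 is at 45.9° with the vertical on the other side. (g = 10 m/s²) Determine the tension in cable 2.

T_2 ≈ 1440 N

Angles from the horizontal: cable 1 is 90° − 64° = 26°, cable 2 is 90° − 45.9° = 44.1°.
Weight W = 151 × 10 = 1510 N acts straight down.
Horizontal: T_1 cos 26° = T_2 cos 44.1°  →  T_1 = 0.799 T_2.
Vertical: T_1 sin 26° + T_2 sin 44.1° = 1510.
Substituting the horizontal relation into the vertical equation gives 1.046 T_2 = 1510, so T_2 = 1443 N.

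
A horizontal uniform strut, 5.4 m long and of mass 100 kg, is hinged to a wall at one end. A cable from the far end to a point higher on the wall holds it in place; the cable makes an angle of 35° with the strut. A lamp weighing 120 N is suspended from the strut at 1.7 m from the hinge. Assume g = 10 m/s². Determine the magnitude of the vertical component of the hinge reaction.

Take torques about the hinge: T sin 35° · 5.4 = 100×10×2.7 + 120×1.7 = 2904 N·m.
So T = 2904 / (0.5736 × 5.4) = 937.59 N.
ΣF_y = 0: H_y = (100×10 + 120) − T sin 35° = 1120 − 537.78 = 582.22 N.

|H_y| ≈ 582 N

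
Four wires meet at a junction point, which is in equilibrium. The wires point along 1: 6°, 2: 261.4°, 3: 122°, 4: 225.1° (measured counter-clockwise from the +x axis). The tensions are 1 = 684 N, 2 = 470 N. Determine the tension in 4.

Resolve: ΣF_x = 684 cos 6° + 470 cos 261.4° + T_3 cos 122° + T_4 cos 225.1° = 0.
        ΣF_y = 684 sin 6° + 470 sin 261.4° + T_3 sin 122° + T_4 sin 225.1° = 0.
The known terms sum to (610, -393.2) N, so -0.5299 T_3 − 0.7059 T_4 = -610 and 0.8480 T_3 − 0.7083 T_4 = 393.2.
Solving simultaneously: T_3 = 728.6 N, T_4 = 317.2 N.

T_4 ≈ 317 N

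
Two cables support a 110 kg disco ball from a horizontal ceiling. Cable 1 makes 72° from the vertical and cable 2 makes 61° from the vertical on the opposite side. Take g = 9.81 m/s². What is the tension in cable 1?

T_1 ≈ 1290 N

Angles from the horizontal: cable 1 is 90° − 72° = 18°, cable 2 is 90° − 61° = 29°.
Weight W = 110 × 9.81 = 1079 N acts straight down.
Horizontal: T_1 cos 18° = T_2 cos 29°  →  T_2 = 1.087 T_1.
Vertical: T_1 sin 18° + T_2 sin 29° = 1079.
Substituting the horizontal relation into the vertical equation gives 0.8362 T_1 = 1079, so T_1 = 1290 N.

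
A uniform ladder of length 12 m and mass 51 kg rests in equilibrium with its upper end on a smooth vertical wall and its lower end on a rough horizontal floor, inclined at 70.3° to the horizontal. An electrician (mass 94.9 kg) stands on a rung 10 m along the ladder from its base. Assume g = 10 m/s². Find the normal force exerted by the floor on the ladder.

ΣF_y = 0: N_floor = 51×10 + 94.9×10 = 1459 N.

N_floor ≈ 1460 N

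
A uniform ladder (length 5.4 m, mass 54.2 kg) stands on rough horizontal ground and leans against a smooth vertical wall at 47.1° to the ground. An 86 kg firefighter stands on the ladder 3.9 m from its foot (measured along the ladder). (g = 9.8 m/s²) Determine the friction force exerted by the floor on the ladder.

f ≈ 812 N

Torques about the foot: N_wall · 5.4 sin 47.1° = 54.2×9.8×2.7 cos 47.1° + 86×9.8×3.9 cos 47.1° → N_wall = 812.42 N.
ΣF_x = 0: f_floor = N_wall = 812.42 N.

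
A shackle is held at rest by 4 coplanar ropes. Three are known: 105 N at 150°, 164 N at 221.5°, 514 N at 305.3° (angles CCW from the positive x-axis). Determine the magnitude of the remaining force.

F ≈ 483 N

Sum the known components: ΣF_x = 83.26 N, ΣF_y = -475.7 N.
For equilibrium the remaining force must supply (−ΣF_x, −ΣF_y) = (-83.26, 475.7) N.
Magnitude = √((-83.26)² + (475.7)²) = 482.9 N; direction = atan2(475.7, -83.26) = 99.9°.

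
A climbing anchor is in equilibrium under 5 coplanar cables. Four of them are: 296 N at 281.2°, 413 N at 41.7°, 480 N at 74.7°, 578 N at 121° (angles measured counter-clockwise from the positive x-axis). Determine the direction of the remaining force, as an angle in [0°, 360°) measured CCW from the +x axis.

θ ≈ 258°

Sum the known components: ΣF_x = 194.8 N, ΣF_y = 942.8 N.
For equilibrium the remaining force must supply (−ΣF_x, −ΣF_y) = (-194.8, -942.8) N.
Magnitude = √((-194.8)² + (-942.8)²) = 962.7 N; direction = atan2(-942.8, -194.8) = 258.3°.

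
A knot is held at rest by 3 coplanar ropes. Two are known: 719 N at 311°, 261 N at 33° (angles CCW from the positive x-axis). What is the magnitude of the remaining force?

Sum the known components: ΣF_x = 690.6 N, ΣF_y = -400.5 N.
For equilibrium the remaining force must supply (−ΣF_x, −ΣF_y) = (-690.6, 400.5) N.
Magnitude = √((-690.6)² + (400.5)²) = 798.3 N; direction = atan2(400.5, -690.6) = 149.9°.

F ≈ 798 N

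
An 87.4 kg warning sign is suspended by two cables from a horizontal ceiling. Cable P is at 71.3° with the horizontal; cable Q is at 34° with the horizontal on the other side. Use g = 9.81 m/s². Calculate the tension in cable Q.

T_Q ≈ 285 N

Weight W = 87.4 × 9.81 = 857.4 N acts straight down.
Horizontal: T_P cos 71.3° = T_Q cos 34°  →  T_P = 2.586 T_Q.
Vertical: T_P sin 71.3° + T_Q sin 34° = 857.4.
Substituting the horizontal relation into the vertical equation gives 3.008 T_Q = 857.4, so T_Q = 285 N.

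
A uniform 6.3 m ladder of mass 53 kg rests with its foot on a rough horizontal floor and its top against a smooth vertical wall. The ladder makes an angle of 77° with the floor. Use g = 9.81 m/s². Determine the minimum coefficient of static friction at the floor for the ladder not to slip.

ΣF_y = 0: N_floor = 53×9.81 = 519.93 N.
Torques about the foot: N_wall · 6.3 sin 77° = 53×9.81×3.15 cos 77° → N_wall = 60.018 N.
ΣF_x = 0: f_floor = N_wall = 60.018 N.
μ_min = f_floor / N_floor = 60.018 / 519.93 = 0.1154.

μ_min ≈ 0.115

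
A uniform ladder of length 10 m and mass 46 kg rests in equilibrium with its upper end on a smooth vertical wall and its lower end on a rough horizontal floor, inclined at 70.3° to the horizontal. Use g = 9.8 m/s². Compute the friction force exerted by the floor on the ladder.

f ≈ 80.7 N

Torques about the foot: N_wall · 10 sin 70.3° = 46×9.8×5 cos 70.3° → N_wall = 80.705 N.
ΣF_x = 0: f_floor = N_wall = 80.705 N.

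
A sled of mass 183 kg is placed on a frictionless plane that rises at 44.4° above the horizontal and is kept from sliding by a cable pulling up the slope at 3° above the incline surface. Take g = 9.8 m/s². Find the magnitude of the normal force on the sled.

N ≈ 1220 N

Take axes along and perpendicular to the incline. Weight components: W sin 44.4° = 1255 N down-slope, W cos 44.4° = 1281 N into the surface.
Along incline: T cos 3° = W sin 44.4° → T = 1256 N.
Perpendicular: N = W cos 44.4° − T sin 3° = 1216 N.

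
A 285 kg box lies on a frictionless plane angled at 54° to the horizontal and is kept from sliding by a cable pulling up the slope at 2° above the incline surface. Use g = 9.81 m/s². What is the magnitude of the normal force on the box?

N ≈ 1560 N

Take axes along and perpendicular to the incline. Weight components: W sin 54° = 2262 N down-slope, W cos 54° = 1643 N into the surface.
Along incline: T cos 2° = W sin 54° → T = 2263 N.
Perpendicular: N = W cos 54° − T sin 2° = 1564 N.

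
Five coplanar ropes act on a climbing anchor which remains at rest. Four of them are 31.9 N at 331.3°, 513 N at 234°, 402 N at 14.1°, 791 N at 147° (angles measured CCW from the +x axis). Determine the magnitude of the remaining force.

Sum the known components: ΣF_x = -547.1 N, ΣF_y = 98.4 N.
For equilibrium the remaining force must supply (−ΣF_x, −ΣF_y) = (547.1, -98.4) N.
Magnitude = √((547.1)² + (-98.4)²) = 555.8 N; direction = atan2(-98.4, 547.1) = 349.8°.

F ≈ 556 N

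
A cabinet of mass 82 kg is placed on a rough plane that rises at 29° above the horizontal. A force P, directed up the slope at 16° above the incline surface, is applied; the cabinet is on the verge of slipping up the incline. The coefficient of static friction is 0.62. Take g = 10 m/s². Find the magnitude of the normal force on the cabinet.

N ≈ 512 N

On the verge of sliding up the incline, friction equals μN and acts down the slope.
Perpendicular: N + P sin 16° = W cos 29° = 717.2 N.
Along incline: P cos 16° = W sin 29° + μN  with W sin 29° = 397.5 N.
Solving the pair for P and N: P = 743.9 N, N = 512.1 N (and f = μN = 317.5 N).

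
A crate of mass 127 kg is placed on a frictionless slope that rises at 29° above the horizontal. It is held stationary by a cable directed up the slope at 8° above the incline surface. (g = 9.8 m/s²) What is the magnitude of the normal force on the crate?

N ≈ 1000 N

Take axes along and perpendicular to the incline. Weight components: W sin 29° = 603.4 N down-slope, W cos 29° = 1089 N into the surface.
Along incline: T cos 8° = W sin 29° → T = 609.3 N.
Perpendicular: N = W cos 29° − T sin 8° = 1004 N.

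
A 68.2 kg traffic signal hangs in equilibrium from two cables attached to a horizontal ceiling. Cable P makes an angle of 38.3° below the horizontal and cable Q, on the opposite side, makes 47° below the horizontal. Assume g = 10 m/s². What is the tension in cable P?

T_P ≈ 467 N

Weight W = 68.2 × 10 = 682 N acts straight down.
Horizontal: T_P cos 38.3° = T_Q cos 47°  →  T_Q = 1.151 T_P.
Vertical: T_P sin 38.3° + T_Q sin 47° = 682.
Substituting the horizontal relation into the vertical equation gives 1.461 T_P = 682, so T_P = 466.7 N.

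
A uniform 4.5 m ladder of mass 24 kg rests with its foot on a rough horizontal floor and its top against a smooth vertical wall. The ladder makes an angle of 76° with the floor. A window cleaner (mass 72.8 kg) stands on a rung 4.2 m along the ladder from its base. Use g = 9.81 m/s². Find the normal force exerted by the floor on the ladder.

ΣF_y = 0: N_floor = 24×9.81 + 72.8×9.81 = 949.61 N.

N_floor ≈ 950 N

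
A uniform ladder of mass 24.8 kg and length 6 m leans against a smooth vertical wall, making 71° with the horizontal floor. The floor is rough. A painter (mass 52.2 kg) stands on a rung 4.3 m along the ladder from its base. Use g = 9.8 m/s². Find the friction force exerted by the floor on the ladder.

Torques about the foot: N_wall · 6 sin 71° = 24.8×9.8×3 cos 71° + 52.2×9.8×4.3 cos 71° → N_wall = 168.08 N.
ΣF_x = 0: f_floor = N_wall = 168.08 N.

f ≈ 168 N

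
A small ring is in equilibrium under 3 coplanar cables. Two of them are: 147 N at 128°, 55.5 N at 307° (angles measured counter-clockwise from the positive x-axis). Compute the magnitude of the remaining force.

F ≈ 91.5 N

Sum the known components: ΣF_x = -57.1 N, ΣF_y = 71.51 N.
For equilibrium the remaining force must supply (−ΣF_x, −ΣF_y) = (57.1, -71.51) N.
Magnitude = √((57.1)² + (-71.51)²) = 91.51 N; direction = atan2(-71.51, 57.1) = 308.6°.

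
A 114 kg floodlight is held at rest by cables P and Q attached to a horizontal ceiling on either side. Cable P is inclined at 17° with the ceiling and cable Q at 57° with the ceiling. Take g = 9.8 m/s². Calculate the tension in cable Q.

T_Q ≈ 1110 N

Weight W = 114 × 9.8 = 1117 N acts straight down.
Horizontal: T_P cos 17° = T_Q cos 57°  →  T_P = 0.5695 T_Q.
Vertical: T_P sin 17° + T_Q sin 57° = 1117.
Substituting the horizontal relation into the vertical equation gives 1.005 T_Q = 1117, so T_Q = 1111 N.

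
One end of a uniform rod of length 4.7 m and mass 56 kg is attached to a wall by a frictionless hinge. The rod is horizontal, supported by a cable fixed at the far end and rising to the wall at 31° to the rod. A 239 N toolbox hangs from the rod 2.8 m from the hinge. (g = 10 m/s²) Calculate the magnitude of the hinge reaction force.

|H| ≈ 797 N

Take torques about the hinge: T sin 31° · 4.7 = 56×10×2.35 + 239×2.8 = 1985.2 N·m.
So T = 1985.2 / (0.5150 × 4.7) = 820.1 N.
ΣF_x = 0: H_x = T cos 31° = 702.96 N.
ΣF_y = 0: H_y = (56×10 + 239) − T sin 31° = 799 − 422.38 = 376.62 N.
|H| = √(H_x² + H_y²) = √((702.96)² + (376.62)²) = 797.49 N.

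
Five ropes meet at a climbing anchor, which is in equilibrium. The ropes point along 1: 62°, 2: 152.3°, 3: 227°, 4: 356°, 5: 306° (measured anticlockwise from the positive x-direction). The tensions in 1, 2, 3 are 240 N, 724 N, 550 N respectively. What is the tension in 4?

T_4 ≈ 842 N

Resolve: ΣF_x = 240 cos 62° + 724 cos 152.3° + 550 cos 227° + T_4 cos 356° + T_5 cos 306° = 0.
        ΣF_y = 240 sin 62° + 724 sin 152.3° + 550 sin 227° + T_4 sin 356° + T_5 sin 306° = 0.
The known terms sum to (-903.5, 146.2) N, so 0.9976 T_4 + 0.5878 T_5 = 903.5 and -0.0698 T_4 − 0.8090 T_5 = -146.2.
Solving simultaneously: T_4 = 841.9 N, T_5 = 108.1 N.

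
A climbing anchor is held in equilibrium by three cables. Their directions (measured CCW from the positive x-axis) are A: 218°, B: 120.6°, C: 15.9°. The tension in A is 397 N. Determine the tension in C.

T_C ≈ 407 N

Resolve: ΣF_x = 397 cos 218° + T_B cos 120.6° + T_C cos 15.9° = 0.
        ΣF_y = 397 sin 218° + T_B sin 120.6° + T_C sin 15.9° = 0.
The known terms sum to (-312.8, -244.4) N, so -0.5090 T_B + 0.9617 T_C = 312.8 and 0.8607 T_B + 0.2740 T_C = 244.4.
Solving simultaneously: T_B = 154.4 N, T_C = 407 N.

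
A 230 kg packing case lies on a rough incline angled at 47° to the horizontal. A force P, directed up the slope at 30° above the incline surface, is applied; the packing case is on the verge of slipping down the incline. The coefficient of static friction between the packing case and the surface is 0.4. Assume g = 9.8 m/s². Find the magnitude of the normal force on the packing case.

On the verge of sliding down the incline, friction equals μN and acts up the slope.
Perpendicular: N + P sin 30° = W cos 47° = 1537 N.
Along incline: P cos 30° + μN = W sin 47° with W sin 47° = 1648 N.
Solving the pair for P and N: P = 1552 N, N = 761.3 N (and f = μN = 304.5 N).

N ≈ 761 N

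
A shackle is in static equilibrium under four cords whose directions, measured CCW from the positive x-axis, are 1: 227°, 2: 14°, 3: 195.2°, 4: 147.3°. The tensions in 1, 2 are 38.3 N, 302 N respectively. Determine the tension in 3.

Resolve: ΣF_x = 38.3 cos 227° + 302 cos 14° + T_3 cos 195.2° + T_4 cos 147.3° = 0.
        ΣF_y = 38.3 sin 227° + 302 sin 14° + T_3 sin 195.2° + T_4 sin 147.3° = 0.
The known terms sum to (266.9, 45.05) N, so -0.9650 T_3 − 0.8415 T_4 = -266.9 and -0.2622 T_3 + 0.5402 T_4 = -45.05.
Solving simultaneously: T_3 = 245.4 N, T_4 = 35.72 N.

T_3 ≈ 245 N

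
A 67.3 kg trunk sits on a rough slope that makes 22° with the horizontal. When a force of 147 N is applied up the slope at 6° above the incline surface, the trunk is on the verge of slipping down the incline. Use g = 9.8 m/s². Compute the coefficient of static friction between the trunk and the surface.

μ ≈ 0.169

On the verge of sliding down the incline, friction is at its maximum μN and acts up the slope.
Perpendicular to incline: N = W cos 22° − P sin 6° = 611.5 − 15.37 = 596.1 N.
Along incline: P cos 6° + μN = W sin 22° → μ = (W sin 22° − P cos 6°) / N = 0.1692.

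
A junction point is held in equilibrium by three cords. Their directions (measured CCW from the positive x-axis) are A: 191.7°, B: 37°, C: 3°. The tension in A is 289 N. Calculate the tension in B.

T_B ≈ 78.2 N

Resolve: ΣF_x = 289 cos 191.7° + T_B cos 37° + T_C cos 3° = 0.
        ΣF_y = 289 sin 191.7° + T_B sin 37° + T_C sin 3° = 0.
The known terms sum to (-283, -58.61) N, so 0.7986 T_B + 0.9986 T_C = 283 and 0.6018 T_B + 0.0523 T_C = 58.61.
Solving simultaneously: T_B = 78.17 N, T_C = 220.9 N.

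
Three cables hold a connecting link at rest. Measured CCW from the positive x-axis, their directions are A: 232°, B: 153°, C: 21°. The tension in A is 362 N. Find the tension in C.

T_C ≈ 478 N

Resolve: ΣF_x = 362 cos 232° + T_B cos 153° + T_C cos 21° = 0.
        ΣF_y = 362 sin 232° + T_B sin 153° + T_C sin 21° = 0.
The known terms sum to (-222.9, -285.3) N, so -0.8910 T_B + 0.9336 T_C = 222.9 and 0.4540 T_B + 0.3584 T_C = 285.3.
Solving simultaneously: T_B = 250.9 N, T_C = 478.2 N.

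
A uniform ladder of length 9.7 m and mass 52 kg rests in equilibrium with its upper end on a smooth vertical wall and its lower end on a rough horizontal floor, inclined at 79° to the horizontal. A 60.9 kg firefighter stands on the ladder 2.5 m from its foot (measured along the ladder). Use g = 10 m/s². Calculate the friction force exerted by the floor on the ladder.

f ≈ 81 N

Torques about the foot: N_wall · 9.7 sin 79° = 52×10×4.85 cos 79° + 60.9×10×2.5 cos 79° → N_wall = 81.049 N.
ΣF_x = 0: f_floor = N_wall = 81.049 N.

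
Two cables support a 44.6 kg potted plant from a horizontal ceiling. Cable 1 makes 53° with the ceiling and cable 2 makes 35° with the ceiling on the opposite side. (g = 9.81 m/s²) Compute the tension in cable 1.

T_1 ≈ 359 N

Weight W = 44.6 × 9.81 = 437.5 N acts straight down.
Horizontal: T_1 cos 53° = T_2 cos 35°  →  T_2 = 0.7347 T_1.
Vertical: T_1 sin 53° + T_2 sin 35° = 437.5.
Substituting the horizontal relation into the vertical equation gives 1.22 T_1 = 437.5, so T_1 = 358.6 N.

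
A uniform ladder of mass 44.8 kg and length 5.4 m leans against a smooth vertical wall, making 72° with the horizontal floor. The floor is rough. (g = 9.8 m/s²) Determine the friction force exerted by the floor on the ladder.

Torques about the foot: N_wall · 5.4 sin 72° = 44.8×9.8×2.7 cos 72° → N_wall = 71.326 N.
ΣF_x = 0: f_floor = N_wall = 71.326 N.

f ≈ 71.3 N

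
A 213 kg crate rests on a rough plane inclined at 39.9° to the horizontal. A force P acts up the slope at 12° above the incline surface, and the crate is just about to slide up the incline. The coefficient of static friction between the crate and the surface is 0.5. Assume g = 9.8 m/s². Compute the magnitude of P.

On the verge of sliding up the incline, friction equals μN and acts down the slope.
Perpendicular: N + P sin 12° = W cos 39.9° = 1601 N.
Along incline: P cos 12° = W sin 39.9° + μN  with W sin 39.9° = 1339 N.
Solving the pair for P and N: P = 1977 N, N = 1190 N (and f = μN = 595.1 N).

P ≈ 1980 N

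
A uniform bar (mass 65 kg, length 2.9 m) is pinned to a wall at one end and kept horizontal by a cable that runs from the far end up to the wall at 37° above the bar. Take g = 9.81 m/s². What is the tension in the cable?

Take torques about the hinge: T sin 37° · 2.9 = 65×9.81×1.45 = 924.59 N·m.
So T = 924.59 / (0.6018 × 2.9) = 529.77 N.

T ≈ 530 N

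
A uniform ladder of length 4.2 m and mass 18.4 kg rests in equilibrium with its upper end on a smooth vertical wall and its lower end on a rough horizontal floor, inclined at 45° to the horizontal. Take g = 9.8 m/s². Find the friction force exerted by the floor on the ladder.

f ≈ 90.2 N

Torques about the foot: N_wall · 4.2 sin 45° = 18.4×9.8×2.1 cos 45° → N_wall = 90.16 N.
ΣF_x = 0: f_floor = N_wall = 90.16 N.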